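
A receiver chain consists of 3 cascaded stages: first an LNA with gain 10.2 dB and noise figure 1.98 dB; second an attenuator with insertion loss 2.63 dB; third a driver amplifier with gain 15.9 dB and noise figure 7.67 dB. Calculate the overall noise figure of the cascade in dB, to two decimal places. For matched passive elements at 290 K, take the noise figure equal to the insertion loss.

3.99 dB

Convert to linear (a loss of L dB is a gain of −L dB): F_i = 10^(NF_i/10), G_i = 10^(G_i,dB/10)
  Stage 1: F_1 = 10^(1.98/10) = 1.578, G_1 = 10^(10.2/10) = 10.47
  Stage 2: F_2 = 10^(2.63/10) = 1.832, G_2 = 10^(−2.63/10) = 0.5458
  Stage 3: F_3 = 10^(7.67/10) = 5.848, G_3 = 10^(15.9/10) = 38.90
Friis cascade:
  F = 1.578 + (1.832 − 1)/10.47 + (5.848 − 1)/5.715 = 2.505
NF = 10 log₁₀(2.505) = 3.99 dB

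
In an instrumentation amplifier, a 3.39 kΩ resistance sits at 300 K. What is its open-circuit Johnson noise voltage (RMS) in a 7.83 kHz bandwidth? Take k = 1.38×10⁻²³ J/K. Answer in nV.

V_n = √(4kTRB)
4kTRB = 4 × 1.38×10⁻²³ × 300 × 3.39×10³ × 7.83×10³ = 4.40×10⁻¹³ V²
V_n = √(4.40×10⁻¹³) = 6.63×10⁻⁷ V = 663 nV

663 nV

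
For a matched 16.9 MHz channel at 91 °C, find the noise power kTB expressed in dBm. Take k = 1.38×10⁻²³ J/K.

T = 91 °C + 273.15 = 364.15 K
P_n = kTB = 1.38×10⁻²³ × 364.15 × 1.69×10⁷ = 8.49×10⁻¹⁴ W
In dBm: 10 log₁₀(8.49×10⁻¹⁴ / 10⁻³) = −100.7 dBm

−100.7 dBm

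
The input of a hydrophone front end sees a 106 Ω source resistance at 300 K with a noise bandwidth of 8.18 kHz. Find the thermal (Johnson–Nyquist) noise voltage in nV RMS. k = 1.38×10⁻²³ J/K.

V_n = √(4kTRB)
4kTRB = 4 × 1.38×10⁻²³ × 300 × 1.06×10² × 8.18×10³ = 1.44×10⁻¹⁴ V²
V_n = √(1.44×10⁻¹⁴) = 1.20×10⁻⁷ V = 120 nV

120 nV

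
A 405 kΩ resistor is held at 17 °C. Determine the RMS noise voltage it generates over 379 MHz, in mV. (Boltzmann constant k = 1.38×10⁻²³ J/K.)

1.57 mV

T = 17 °C + 273.15 = 290.15 K
V_n = √(4kTRB)
4kTRB = 4 × 1.38×10⁻²³ × 290.15 × 4.05×10⁵ × 3.79×10⁸ = 2.46×10⁻⁶ V²
V_n = √(2.46×10⁻⁶) = 1.57×10⁻³ V = 1.57 mV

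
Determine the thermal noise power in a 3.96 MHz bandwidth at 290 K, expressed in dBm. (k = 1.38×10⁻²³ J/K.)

−108.0 dBm

P_n = kTB = 1.38×10⁻²³ × 290 × 3.96×10⁶ = 1.58×10⁻¹⁴ W
In dBm: 10 log₁₀(1.58×10⁻¹⁴ / 10⁻³) = −108.0 dBm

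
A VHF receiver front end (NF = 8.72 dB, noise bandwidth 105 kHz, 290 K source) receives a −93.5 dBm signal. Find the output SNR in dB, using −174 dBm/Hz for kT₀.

21.6 dB

Noise floor: N = −174 + 10 log₁₀(B) + NF
10 log₁₀(1.05×10⁵) = 50.21 dB
N = −174 + 50.21 + 8.72 = −115.07 dBm
SNR = P_sig − N = −93.5 − (−115.07) = 21.57 dB → 21.6 dB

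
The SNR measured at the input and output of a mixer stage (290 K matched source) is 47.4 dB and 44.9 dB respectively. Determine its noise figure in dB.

2.5 dB

NF (dB) = SNR_in(dB) − SNR_out(dB) when the source is at T₀
NF = 47.4 − 44.9 = 2.5 dB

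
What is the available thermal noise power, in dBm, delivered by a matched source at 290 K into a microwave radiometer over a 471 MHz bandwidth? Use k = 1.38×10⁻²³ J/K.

P_n = kTB = 1.38×10⁻²³ × 290 × 4.71×10⁸ = 1.88×10⁻¹² W
In dBm: 10 log₁₀(1.88×10⁻¹² / 10⁻³) = −87.2 dBm

−87.2 dBm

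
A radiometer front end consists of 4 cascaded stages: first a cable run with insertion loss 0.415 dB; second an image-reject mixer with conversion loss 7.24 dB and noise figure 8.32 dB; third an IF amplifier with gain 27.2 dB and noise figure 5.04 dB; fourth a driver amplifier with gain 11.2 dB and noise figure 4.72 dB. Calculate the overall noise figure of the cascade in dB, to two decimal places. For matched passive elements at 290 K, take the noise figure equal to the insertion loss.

Convert to linear (a loss of L dB is a gain of −L dB): F_i = 10^(NF_i/10), G_i = 10^(G_i,dB/10)
  Stage 1: F_1 = 10^(0.415/10) = 1.100, G_1 = 10^(−0.415/10) = 0.9089
  Stage 2: F_2 = 10^(8.32/10) = 6.792, G_2 = 10^(−7.24/10) = 0.1888
  Stage 3: F_3 = 10^(5.04/10) = 3.192, G_3 = 10^(27.2/10) = 524.8
  Stage 4: F_4 = 10^(4.72/10) = 2.965, G_4 = 10^(11.2/10) = 13.18
Friis cascade:
  F = 1.100 + (6.792 − 1)/0.9089 + (3.192 − 1)/0.1716 + (2.965 − 1)/90.05 = 20.27
NF = 10 log₁₀(20.27) = 13.07 dB

13.07 dB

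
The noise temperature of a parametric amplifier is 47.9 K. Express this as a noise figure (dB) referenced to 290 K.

F = 1 + T_e/T₀ = 1 + 47.9/290 = 1.16517
NF = 10 log₁₀(1.16517) = 0.664 dB

0.664 dB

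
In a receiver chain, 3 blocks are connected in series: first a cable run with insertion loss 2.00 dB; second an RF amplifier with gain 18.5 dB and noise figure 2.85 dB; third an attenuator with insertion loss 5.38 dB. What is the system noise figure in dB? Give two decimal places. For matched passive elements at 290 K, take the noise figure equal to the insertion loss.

4.93 dB

Convert to linear (a loss of L dB is a gain of −L dB): F_i = 10^(NF_i/10), G_i = 10^(G_i,dB/10)
  Stage 1: F_1 = 10^(2.00/10) = 1.585, G_1 = 10^(−2.00/10) = 0.6310
  Stage 2: F_2 = 10^(2.85/10) = 1.928, G_2 = 10^(18.5/10) = 70.79
  Stage 3: F_3 = 10^(5.38/10) = 3.451, G_3 = 10^(−5.38/10) = 0.2897
Friis cascade:
  F = 1.585 + (1.928 − 1)/0.6310 + (3.451 − 1)/44.67 = 3.110
NF = 10 log₁₀(3.110) = 4.93 dB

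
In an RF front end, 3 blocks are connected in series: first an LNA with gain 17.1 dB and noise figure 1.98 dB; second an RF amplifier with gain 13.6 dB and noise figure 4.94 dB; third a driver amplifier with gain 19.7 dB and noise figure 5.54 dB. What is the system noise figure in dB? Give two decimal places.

2.10 dB

Convert to linear (a loss of L dB is a gain of −L dB): F_i = 10^(NF_i/10), G_i = 10^(G_i,dB/10)
  Stage 1: F_1 = 10^(1.98/10) = 1.578, G_1 = 10^(17.1/10) = 51.29
  Stage 2: F_2 = 10^(4.94/10) = 3.119, G_2 = 10^(13.6/10) = 22.91
  Stage 3: F_3 = 10^(5.54/10) = 3.581, G_3 = 10^(19.7/10) = 93.33
Friis cascade:
  F = 1.578 + (3.119 − 1)/51.29 + (3.581 − 1)/1175 = 1.621
NF = 10 log₁₀(1.621) = 2.10 dB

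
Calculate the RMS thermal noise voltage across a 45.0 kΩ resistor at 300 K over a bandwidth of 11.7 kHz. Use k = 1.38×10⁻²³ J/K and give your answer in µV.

V_n = √(4kTRB)
4kTRB = 4 × 1.38×10⁻²³ × 300 × 4.50×10⁴ × 1.17×10⁴ = 8.72×10⁻¹² V²
V_n = √(8.72×10⁻¹²) = 2.95×10⁻⁶ V = 2.95 µV

2.95 µV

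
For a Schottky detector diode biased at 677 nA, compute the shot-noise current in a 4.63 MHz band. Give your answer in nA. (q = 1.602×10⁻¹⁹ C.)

I_n = √(2qI·B)
2qI·B = 2 × 1.602×10⁻¹⁹ × 6.77×10⁻⁷ × 4.63×10⁶ = 1.00×10⁻¹⁸ A²
I_n = √(1.00×10⁻¹⁸) = 1.00×10⁻⁹ A = 1.00 nA

1.00 nA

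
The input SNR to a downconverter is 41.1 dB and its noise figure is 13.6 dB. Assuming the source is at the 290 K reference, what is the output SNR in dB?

By definition F = SNR_in/SNR_out, so in dB: SNR_out = SNR_in − NF
SNR_out = 41.1 − 13.6 = 27.5 dB

27.5 dB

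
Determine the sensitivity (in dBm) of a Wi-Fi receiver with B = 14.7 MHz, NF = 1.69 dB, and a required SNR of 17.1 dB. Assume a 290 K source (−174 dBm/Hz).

Sensitivity = −174 + 10 log₁₀(B) + NF + SNR_min
= −174 + 71.67 + 1.69 + 17.1
= −83.54 dBm → −83.5 dBm

−83.5 dBm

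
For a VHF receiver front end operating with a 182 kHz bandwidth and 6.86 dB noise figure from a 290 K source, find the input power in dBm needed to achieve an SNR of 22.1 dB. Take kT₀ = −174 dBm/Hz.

−92.4 dBm

Sensitivity = −174 + 10 log₁₀(B) + NF + SNR_min
= −174 + 52.6 + 6.86 + 22.1
= −92.44 dBm → −92.4 dBm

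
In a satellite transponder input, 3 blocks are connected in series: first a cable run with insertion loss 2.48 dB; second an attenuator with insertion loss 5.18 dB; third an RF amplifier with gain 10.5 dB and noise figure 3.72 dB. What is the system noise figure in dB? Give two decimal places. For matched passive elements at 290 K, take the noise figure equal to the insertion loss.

Convert to linear (a loss of L dB is a gain of −L dB): F_i = 10^(NF_i/10), G_i = 10^(G_i,dB/10)
  Stage 1: F_1 = 10^(2.48/10) = 1.770, G_1 = 10^(−2.48/10) = 0.5649
  Stage 2: F_2 = 10^(5.18/10) = 3.296, G_2 = 10^(−5.18/10) = 0.3034
  Stage 3: F_3 = 10^(3.72/10) = 2.355, G_3 = 10^(10.5/10) = 11.22
Friis cascade:
  F = 1.770 + (3.296 − 1)/0.5649 + (2.355 − 1)/0.1714 = 13.74
NF = 10 log₁₀(13.74) = 11.38 dB

11.38 dB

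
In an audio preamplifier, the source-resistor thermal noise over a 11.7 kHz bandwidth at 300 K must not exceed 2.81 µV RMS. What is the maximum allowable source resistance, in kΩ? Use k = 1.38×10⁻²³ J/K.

Johnson–Nyquist: V_n = √(4kTRB) ⇒ R = V_n² / (4kTB)
4kTB = 4 × 1.38×10⁻²³ × 300 × 1.17×10⁴ = 1.94×10⁻¹⁶
R = (2.81×10⁻⁶)² / 1.94×10⁻¹⁶ = 4.08×10⁴ Ω = 40.8 kΩ

40.8 kΩ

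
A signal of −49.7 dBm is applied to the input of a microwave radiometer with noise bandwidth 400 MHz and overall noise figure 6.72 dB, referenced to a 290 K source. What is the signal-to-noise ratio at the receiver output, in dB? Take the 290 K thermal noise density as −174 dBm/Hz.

31.6 dB

Noise floor: N = −174 + 10 log₁₀(B) + NF
10 log₁₀(4.00×10⁸) = 86.02 dB
N = −174 + 86.02 + 6.72 = −81.26 dBm
SNR = P_sig − N = −49.7 − (−81.26) = 31.56 dB → 31.6 dB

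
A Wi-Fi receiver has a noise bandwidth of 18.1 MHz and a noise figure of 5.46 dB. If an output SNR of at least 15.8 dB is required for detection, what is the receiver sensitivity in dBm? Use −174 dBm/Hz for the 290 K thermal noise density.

Sensitivity = −174 + 10 log₁₀(B) + NF + SNR_min
= −174 + 72.58 + 5.46 + 15.8
= −80.16 dBm → −80.2 dBm

−80.2 dBm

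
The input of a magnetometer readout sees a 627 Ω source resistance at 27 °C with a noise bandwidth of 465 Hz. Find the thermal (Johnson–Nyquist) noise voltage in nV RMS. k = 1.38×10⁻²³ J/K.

69.5 nV

T = 27 °C + 273.15 = 300.15 K
V_n = √(4kTRB)
4kTRB = 4 × 1.38×10⁻²³ × 300.15 × 6.27×10² × 4.65×10² = 4.83×10⁻¹⁵ V²
V_n = √(4.83×10⁻¹⁵) = 6.95×10⁻⁸ V = 69.5 nV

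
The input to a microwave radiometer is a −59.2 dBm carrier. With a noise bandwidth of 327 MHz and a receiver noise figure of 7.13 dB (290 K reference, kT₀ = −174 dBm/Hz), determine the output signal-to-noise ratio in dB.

22.5 dB

Noise floor: N = −174 + 10 log₁₀(B) + NF
10 log₁₀(3.27×10⁸) = 85.15 dB
N = −174 + 85.15 + 7.13 = −81.72 dBm
SNR = P_sig − N = −59.2 − (−81.72) = 22.52 dB → 22.5 dB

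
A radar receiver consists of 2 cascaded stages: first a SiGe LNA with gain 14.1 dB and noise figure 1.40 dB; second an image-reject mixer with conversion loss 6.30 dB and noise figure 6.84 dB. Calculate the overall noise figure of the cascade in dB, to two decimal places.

Convert to linear (a loss of L dB is a gain of −L dB): F_i = 10^(NF_i/10), G_i = 10^(G_i,dB/10)
  Stage 1: F_1 = 10^(1.40/10) = 1.380, G_1 = 10^(14.1/10) = 25.70
  Stage 2: F_2 = 10^(6.84/10) = 4.831, G_2 = 10^(−6.30/10) = 0.2344
Friis cascade:
  F = 1.380 + (4.831 − 1)/25.70 = 1.529
NF = 10 log₁₀(1.529) = 1.85 dB

1.85 dB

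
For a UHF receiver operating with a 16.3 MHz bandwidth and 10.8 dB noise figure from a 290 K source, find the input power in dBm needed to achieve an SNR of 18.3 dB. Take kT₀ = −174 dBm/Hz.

Sensitivity = −174 + 10 log₁₀(B) + NF + SNR_min
= −174 + 72.12 + 10.8 + 18.3
= −72.78 dBm → −72.8 dBm

−72.8 dBm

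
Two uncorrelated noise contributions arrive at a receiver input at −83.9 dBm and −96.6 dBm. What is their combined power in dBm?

Convert to linear, add, convert back:
P₁ = 4.07×10⁻¹² W, P₂ = 2.19×10⁻¹³ W
P_tot = 4.29×10⁻¹² W → 10 log₁₀(P_tot / 10⁻³) = −83.7 dBm

−83.7 dBm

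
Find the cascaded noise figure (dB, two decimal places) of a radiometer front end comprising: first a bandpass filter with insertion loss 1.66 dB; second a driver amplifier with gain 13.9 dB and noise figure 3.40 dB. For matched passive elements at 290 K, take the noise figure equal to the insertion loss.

5.06 dB

Convert to linear (a loss of L dB is a gain of −L dB): F_i = 10^(NF_i/10), G_i = 10^(G_i,dB/10)
  Stage 1: F_1 = 10^(1.66/10) = 1.466, G_1 = 10^(−1.66/10) = 0.6823
  Stage 2: F_2 = 10^(3.40/10) = 2.188, G_2 = 10^(13.9/10) = 24.55
Friis cascade:
  F = 1.466 + (2.188 − 1)/0.6823 = 3.206
NF = 10 log₁₀(3.206) = 5.06 dB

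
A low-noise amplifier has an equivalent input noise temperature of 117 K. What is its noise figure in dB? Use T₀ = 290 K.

1.47 dB

F = 1 + T_e/T₀ = 1 + 117/290 = 1.40345
NF = 10 log₁₀(1.40345) = 1.47 dB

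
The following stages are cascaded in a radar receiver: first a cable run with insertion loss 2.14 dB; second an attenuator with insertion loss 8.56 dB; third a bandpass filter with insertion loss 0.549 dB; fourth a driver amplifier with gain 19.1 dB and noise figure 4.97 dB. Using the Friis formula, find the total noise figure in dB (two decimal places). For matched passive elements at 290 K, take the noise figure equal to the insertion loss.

16.22 dB

Convert to linear (a loss of L dB is a gain of −L dB): F_i = 10^(NF_i/10), G_i = 10^(G_i,dB/10)
  Stage 1: F_1 = 10^(2.14/10) = 1.637, G_1 = 10^(−2.14/10) = 0.6109
  Stage 2: F_2 = 10^(8.56/10) = 7.178, G_2 = 10^(−8.56/10) = 0.1393
  Stage 3: F_3 = 10^(0.549/10) = 1.135, G_3 = 10^(−0.549/10) = 0.8813
  Stage 4: F_4 = 10^(4.97/10) = 3.141, G_4 = 10^(19.1/10) = 81.28
Friis cascade:
  F = 1.637 + (7.178 − 1)/0.6109 + (1.135 − 1)/0.08511 + (3.141 − 1)/0.07501 = 41.87
NF = 10 log₁₀(41.87) = 16.22 dB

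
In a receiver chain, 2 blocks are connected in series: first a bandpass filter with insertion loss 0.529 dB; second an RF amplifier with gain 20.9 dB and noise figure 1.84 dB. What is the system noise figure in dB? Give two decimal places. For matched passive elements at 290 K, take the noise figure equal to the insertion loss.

2.37 dB

Convert to linear (a loss of L dB is a gain of −L dB): F_i = 10^(NF_i/10), G_i = 10^(G_i,dB/10)
  Stage 1: F_1 = 10^(0.529/10) = 1.130, G_1 = 10^(−0.529/10) = 0.8853
  Stage 2: F_2 = 10^(1.84/10) = 1.528, G_2 = 10^(20.9/10) = 123.0
Friis cascade:
  F = 1.130 + (1.528 − 1)/0.8853 = 1.725
NF = 10 log₁₀(1.725) = 2.37 dB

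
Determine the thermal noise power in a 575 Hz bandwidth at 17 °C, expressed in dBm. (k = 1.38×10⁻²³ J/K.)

−146.4 dBm

T = 17 °C + 273.15 = 290.15 K
P_n = kTB = 1.38×10⁻²³ × 290.15 × 5.75×10² = 2.30×10⁻¹⁸ W
In dBm: 10 log₁₀(2.30×10⁻¹⁸ / 10⁻³) = −146.4 dBm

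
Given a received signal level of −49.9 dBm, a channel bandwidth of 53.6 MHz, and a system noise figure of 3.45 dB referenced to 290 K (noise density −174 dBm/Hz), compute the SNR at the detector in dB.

43.4 dB

Noise floor: N = −174 + 10 log₁₀(B) + NF
10 log₁₀(5.36×10⁷) = 77.29 dB
N = −174 + 77.29 + 3.45 = −93.26 dBm
SNR = P_sig − N = −49.9 − (−93.26) = 43.36 dB → 43.4 dB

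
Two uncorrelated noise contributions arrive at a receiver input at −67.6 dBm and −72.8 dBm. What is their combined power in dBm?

Convert to linear, add, convert back:
P₁ = 1.74×10⁻¹⁰ W, P₂ = 5.25×10⁻¹¹ W
P_tot = 2.26×10⁻¹⁰ W → 10 log₁₀(P_tot / 10⁻³) = −66.5 dBm

−66.5 dBm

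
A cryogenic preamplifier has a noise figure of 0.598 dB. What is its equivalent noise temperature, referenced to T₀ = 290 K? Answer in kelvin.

F = 10^(0.598/10) = 1.14762
T_e = (F − 1)·T₀ = (1.14762 − 1) × 290 = 42.8 K

42.8 K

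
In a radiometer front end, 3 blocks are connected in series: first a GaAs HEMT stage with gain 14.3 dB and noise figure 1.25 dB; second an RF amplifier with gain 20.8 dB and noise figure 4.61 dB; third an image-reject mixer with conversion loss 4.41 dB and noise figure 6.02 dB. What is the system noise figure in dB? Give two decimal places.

Convert to linear (a loss of L dB is a gain of −L dB): F_i = 10^(NF_i/10), G_i = 10^(G_i,dB/10)
  Stage 1: F_1 = 10^(1.25/10) = 1.334, G_1 = 10^(14.3/10) = 26.92
  Stage 2: F_2 = 10^(4.61/10) = 2.891, G_2 = 10^(20.8/10) = 120.2
  Stage 3: F_3 = 10^(6.02/10) = 3.999, G_3 = 10^(−4.41/10) = 0.3622
Friis cascade:
  F = 1.334 + (2.891 − 1)/26.92 + (3.999 − 1)/3236 = 1.405
NF = 10 log₁₀(1.405) = 1.48 dB

1.48 dB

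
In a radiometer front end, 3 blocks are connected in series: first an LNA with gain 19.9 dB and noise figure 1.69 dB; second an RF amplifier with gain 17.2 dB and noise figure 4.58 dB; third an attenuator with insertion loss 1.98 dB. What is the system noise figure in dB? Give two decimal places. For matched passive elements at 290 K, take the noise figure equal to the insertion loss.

1.75 dB

Convert to linear (a loss of L dB is a gain of −L dB): F_i = 10^(NF_i/10), G_i = 10^(G_i,dB/10)
  Stage 1: F_1 = 10^(1.69/10) = 1.476, G_1 = 10^(19.9/10) = 97.72
  Stage 2: F_2 = 10^(4.58/10) = 2.871, G_2 = 10^(17.2/10) = 52.48
  Stage 3: F_3 = 10^(1.98/10) = 1.578, G_3 = 10^(−1.98/10) = 0.6339
Friis cascade:
  F = 1.476 + (2.871 − 1)/97.72 + (1.578 − 1)/5129 = 1.495
NF = 10 log₁₀(1.495) = 1.75 dB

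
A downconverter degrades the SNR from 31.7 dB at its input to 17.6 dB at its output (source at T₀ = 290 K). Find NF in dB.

14.1 dB

NF (dB) = SNR_in(dB) − SNR_out(dB) when the source is at T₀
NF = 31.7 − 17.6 = 14.1 dB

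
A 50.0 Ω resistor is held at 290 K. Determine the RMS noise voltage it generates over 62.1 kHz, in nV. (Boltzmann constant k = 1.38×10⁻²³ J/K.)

223 nV

V_n = √(4kTRB)
4kTRB = 4 × 1.38×10⁻²³ × 290 × 5.00×10¹ × 6.21×10⁴ = 4.97×10⁻¹⁴ V²
V_n = √(4.97×10⁻¹⁴) = 2.23×10⁻⁷ V = 223 nV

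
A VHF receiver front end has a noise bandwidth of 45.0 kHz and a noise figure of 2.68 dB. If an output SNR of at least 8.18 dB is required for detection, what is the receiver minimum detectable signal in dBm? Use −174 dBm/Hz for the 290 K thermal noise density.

−116.6 dBm

Sensitivity = −174 + 10 log₁₀(B) + NF + SNR_min
= −174 + 46.53 + 2.68 + 8.18
= −116.61 dBm → −116.6 dBm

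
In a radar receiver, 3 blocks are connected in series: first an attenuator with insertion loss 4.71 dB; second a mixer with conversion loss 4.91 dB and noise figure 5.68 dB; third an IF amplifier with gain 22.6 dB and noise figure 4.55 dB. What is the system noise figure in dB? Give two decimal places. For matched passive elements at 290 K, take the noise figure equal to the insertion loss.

14.46 dB

Convert to linear (a loss of L dB is a gain of −L dB): F_i = 10^(NF_i/10), G_i = 10^(G_i,dB/10)
  Stage 1: F_1 = 10^(4.71/10) = 2.958, G_1 = 10^(−4.71/10) = 0.3381
  Stage 2: F_2 = 10^(5.68/10) = 3.698, G_2 = 10^(−4.91/10) = 0.3228
  Stage 3: F_3 = 10^(4.55/10) = 2.851, G_3 = 10^(22.6/10) = 182.0
Friis cascade:
  F = 2.958 + (3.698 − 1)/0.3381 + (2.851 − 1)/0.1091 = 27.90
NF = 10 log₁₀(27.90) = 14.46 dB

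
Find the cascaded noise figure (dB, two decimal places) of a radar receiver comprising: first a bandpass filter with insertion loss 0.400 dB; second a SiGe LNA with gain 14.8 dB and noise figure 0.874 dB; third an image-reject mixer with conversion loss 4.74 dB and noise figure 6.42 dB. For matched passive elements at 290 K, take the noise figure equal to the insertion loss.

1.65 dB

Convert to linear (a loss of L dB is a gain of −L dB): F_i = 10^(NF_i/10), G_i = 10^(G_i,dB/10)
  Stage 1: F_1 = 10^(0.400/10) = 1.096, G_1 = 10^(−0.400/10) = 0.9120
  Stage 2: F_2 = 10^(0.874/10) = 1.223, G_2 = 10^(14.8/10) = 30.20
  Stage 3: F_3 = 10^(6.42/10) = 4.385, G_3 = 10^(−4.74/10) = 0.3357
Friis cascade:
  F = 1.096 + (1.223 − 1)/0.9120 + (4.385 − 1)/27.54 = 1.464
NF = 10 log₁₀(1.464) = 1.65 dB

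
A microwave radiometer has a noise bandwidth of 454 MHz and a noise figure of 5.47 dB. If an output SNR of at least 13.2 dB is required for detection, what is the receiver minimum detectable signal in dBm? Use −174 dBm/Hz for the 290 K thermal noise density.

Sensitivity = −174 + 10 log₁₀(B) + NF + SNR_min
= −174 + 86.57 + 5.47 + 13.2
= −68.76 dBm → −68.8 dBm

−68.8 dBm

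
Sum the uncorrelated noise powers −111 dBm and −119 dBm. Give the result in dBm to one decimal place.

−110.4 dBm

Convert to linear, add, convert back:
P₁ = 7.94×10⁻¹⁵ W, P₂ = 1.26×10⁻¹⁵ W
P_tot = 9.20×10⁻¹⁵ W → 10 log₁₀(P_tot / 10⁻³) = −110.4 dBm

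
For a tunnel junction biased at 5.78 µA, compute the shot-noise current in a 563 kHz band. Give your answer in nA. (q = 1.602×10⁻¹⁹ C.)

I_n = √(2qI·B)
2qI·B = 2 × 1.602×10⁻¹⁹ × 5.78×10⁻⁶ × 5.63×10⁵ = 1.04×10⁻¹⁸ A²
I_n = √(1.04×10⁻¹⁸) = 1.02×10⁻⁹ A = 1.02 nA

1.02 nA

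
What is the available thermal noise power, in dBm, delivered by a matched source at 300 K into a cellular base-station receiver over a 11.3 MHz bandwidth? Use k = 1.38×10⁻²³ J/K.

P_n = kTB = 1.38×10⁻²³ × 300 × 1.13×10⁷ = 4.68×10⁻¹⁴ W
In dBm: 10 log₁₀(4.68×10⁻¹⁴ / 10⁻³) = −103.3 dBm

−103.3 dBm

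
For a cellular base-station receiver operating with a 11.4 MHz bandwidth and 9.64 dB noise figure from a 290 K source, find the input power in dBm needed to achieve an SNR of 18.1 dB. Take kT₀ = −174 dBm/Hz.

−75.7 dBm

Sensitivity = −174 + 10 log₁₀(B) + NF + SNR_min
= −174 + 70.57 + 9.64 + 18.1
= −75.69 dBm → −75.7 dBm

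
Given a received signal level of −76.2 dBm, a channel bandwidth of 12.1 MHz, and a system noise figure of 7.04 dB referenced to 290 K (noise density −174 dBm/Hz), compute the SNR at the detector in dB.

19.9 dB

Noise floor: N = −174 + 10 log₁₀(B) + NF
10 log₁₀(1.21×10⁷) = 70.83 dB
N = −174 + 70.83 + 7.04 = −96.13 dBm
SNR = P_sig − N = −76.2 − (−96.13) = 19.93 dB → 19.9 dB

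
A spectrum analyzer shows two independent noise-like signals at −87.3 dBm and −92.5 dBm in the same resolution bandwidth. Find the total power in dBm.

−86.2 dBm

Convert to linear, add, convert back:
P₁ = 1.86×10⁻¹² W, P₂ = 5.62×10⁻¹³ W
P_tot = 2.42×10⁻¹² W → 10 log₁₀(P_tot / 10⁻³) = −86.2 dBm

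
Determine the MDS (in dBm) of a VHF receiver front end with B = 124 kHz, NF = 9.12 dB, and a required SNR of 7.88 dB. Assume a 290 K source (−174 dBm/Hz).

Sensitivity = −174 + 10 log₁₀(B) + NF + SNR_min
= −174 + 50.93 + 9.12 + 7.88
= −106.07 dBm → −106.1 dBm

−106.1 dBm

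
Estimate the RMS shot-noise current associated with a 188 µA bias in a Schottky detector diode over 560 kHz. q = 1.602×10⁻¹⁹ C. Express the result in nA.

I_n = √(2qI·B)
2qI·B = 2 × 1.602×10⁻¹⁹ × 1.88×10⁻⁴ × 5.60×10⁵ = 3.37×10⁻¹⁷ A²
I_n = √(3.37×10⁻¹⁷) = 5.81×10⁻⁹ A = 5.81 nA

5.81 nA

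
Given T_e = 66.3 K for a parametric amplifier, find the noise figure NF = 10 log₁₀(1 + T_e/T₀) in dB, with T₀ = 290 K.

F = 1 + T_e/T₀ = 1 + 66.3/290 = 1.22862
NF = 10 log₁₀(1.22862) = 0.894 dB

0.894 dB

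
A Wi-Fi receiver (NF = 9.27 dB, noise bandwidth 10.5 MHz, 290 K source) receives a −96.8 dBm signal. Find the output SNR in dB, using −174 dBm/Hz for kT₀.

−2.3 dB

Noise floor: N = −174 + 10 log₁₀(B) + NF
10 log₁₀(1.05×10⁷) = 70.21 dB
N = −174 + 70.21 + 9.27 = −94.52 dBm
SNR = P_sig − N = −96.8 − (−94.52) = −2.28 dB → −2.3 dB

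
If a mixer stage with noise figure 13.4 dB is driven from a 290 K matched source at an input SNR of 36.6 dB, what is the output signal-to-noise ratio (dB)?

23.2 dB

By definition F = SNR_in/SNR_out, so in dB: SNR_out = SNR_in − NF
SNR_out = 36.6 − 13.4 = 23.2 dB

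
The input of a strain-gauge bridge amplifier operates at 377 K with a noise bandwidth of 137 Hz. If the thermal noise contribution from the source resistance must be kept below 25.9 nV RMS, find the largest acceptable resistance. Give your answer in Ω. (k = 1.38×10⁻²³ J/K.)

Johnson–Nyquist: V_n = √(4kTRB) ⇒ R = V_n² / (4kTB)
4kTB = 4 × 1.38×10⁻²³ × 377 × 1.37×10² = 2.85×10⁻¹⁸
R = (2.59×10⁻⁸)² / 2.85×10⁻¹⁸ = 2.35×10² Ω = 235 Ω

235 Ω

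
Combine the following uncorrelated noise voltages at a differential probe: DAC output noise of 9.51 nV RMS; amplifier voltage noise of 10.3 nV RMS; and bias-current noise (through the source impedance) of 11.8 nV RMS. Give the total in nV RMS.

18.3 nV

Uncorrelated sources add in power (mean-square): V_tot = √(ΣV_i²)
V_tot = √[(9.51×10⁻⁹)² + (1.03×10⁻⁸)² + (1.18×10⁻⁸)²] = 1.83×10⁻⁸ V = 18.3 nV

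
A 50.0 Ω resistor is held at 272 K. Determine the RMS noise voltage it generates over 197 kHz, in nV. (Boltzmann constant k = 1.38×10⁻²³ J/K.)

V_n = √(4kTRB)
4kTRB = 4 × 1.38×10⁻²³ × 272 × 5.00×10¹ × 1.97×10⁵ = 1.48×10⁻¹³ V²
V_n = √(1.48×10⁻¹³) = 3.85×10⁻⁷ V = 385 nV

385 nV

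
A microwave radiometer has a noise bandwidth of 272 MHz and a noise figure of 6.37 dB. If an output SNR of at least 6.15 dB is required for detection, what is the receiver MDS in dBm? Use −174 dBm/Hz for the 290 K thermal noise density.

−77.1 dBm

Sensitivity = −174 + 10 log₁₀(B) + NF + SNR_min
= −174 + 84.35 + 6.37 + 6.15
= −77.13 dBm → −77.1 dBm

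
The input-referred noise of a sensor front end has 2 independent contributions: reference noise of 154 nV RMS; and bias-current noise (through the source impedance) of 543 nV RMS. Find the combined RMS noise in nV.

Uncorrelated sources add in power (mean-square): V_tot = √(ΣV_i²)
V_tot = √[(1.54×10⁻⁷)² + (5.43×10⁻⁷)²] = 5.64×10⁻⁷ V = 564 nV

564 nV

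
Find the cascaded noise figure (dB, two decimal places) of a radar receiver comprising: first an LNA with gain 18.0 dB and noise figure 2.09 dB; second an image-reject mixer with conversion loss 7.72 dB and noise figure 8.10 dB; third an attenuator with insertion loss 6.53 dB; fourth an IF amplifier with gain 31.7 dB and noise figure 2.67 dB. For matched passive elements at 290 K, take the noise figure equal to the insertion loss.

Convert to linear (a loss of L dB is a gain of −L dB): F_i = 10^(NF_i/10), G_i = 10^(G_i,dB/10)
  Stage 1: F_1 = 10^(2.09/10) = 1.618, G_1 = 10^(18.0/10) = 63.10
  Stage 2: F_2 = 10^(8.10/10) = 6.457, G_2 = 10^(−7.72/10) = 0.1690
  Stage 3: F_3 = 10^(6.53/10) = 4.498, G_3 = 10^(−6.53/10) = 0.2223
  Stage 4: F_4 = 10^(2.67/10) = 1.849, G_4 = 10^(31.7/10) = 1479
Friis cascade:
  F = 1.618 + (6.457 − 1)/63.10 + (4.498 − 1)/10.67 + (1.849 − 1)/2.371 = 2.391
NF = 10 log₁₀(2.391) = 3.79 dB

3.79 dB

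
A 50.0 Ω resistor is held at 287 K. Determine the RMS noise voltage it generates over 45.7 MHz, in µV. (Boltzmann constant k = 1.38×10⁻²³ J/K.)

V_n = √(4kTRB)
4kTRB = 4 × 1.38×10⁻²³ × 287 × 5.00×10¹ × 4.57×10⁷ = 3.62×10⁻¹¹ V²
V_n = √(3.62×10⁻¹¹) = 6.02×10⁻⁶ V = 6.02 µV

6.02 µV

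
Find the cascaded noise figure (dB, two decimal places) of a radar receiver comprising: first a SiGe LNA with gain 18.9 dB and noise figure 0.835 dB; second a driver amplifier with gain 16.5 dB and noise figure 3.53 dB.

Convert to linear (a loss of L dB is a gain of −L dB): F_i = 10^(NF_i/10), G_i = 10^(G_i,dB/10)
  Stage 1: F_1 = 10^(0.835/10) = 1.212, G_1 = 10^(18.9/10) = 77.62
  Stage 2: F_2 = 10^(3.53/10) = 2.254, G_2 = 10^(16.5/10) = 44.67
Friis cascade:
  F = 1.212 + (2.254 − 1)/77.62 = 1.228
NF = 10 log₁₀(1.228) = 0.89 dB

0.89 dB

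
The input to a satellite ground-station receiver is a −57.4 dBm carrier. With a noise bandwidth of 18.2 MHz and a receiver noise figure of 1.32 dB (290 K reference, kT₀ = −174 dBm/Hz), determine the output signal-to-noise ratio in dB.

Noise floor: N = −174 + 10 log₁₀(B) + NF
10 log₁₀(1.82×10⁷) = 72.6 dB
N = −174 + 72.6 + 1.32 = −100.08 dBm
SNR = P_sig − N = −57.4 − (−100.08) = 42.68 dB → 42.7 dB

42.7 dB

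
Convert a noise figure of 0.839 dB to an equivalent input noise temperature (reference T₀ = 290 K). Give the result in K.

F = 10^(0.839/10) = 1.21311
T_e = (F − 1)·T₀ = (1.21311 − 1) × 290 = 61.8 K

61.8 K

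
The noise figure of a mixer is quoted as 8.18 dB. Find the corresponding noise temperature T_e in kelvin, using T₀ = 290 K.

F = 10^(8.18/10) = 6.57658
T_e = (F − 1)·T₀ = (6.57658 − 1) × 290 = 1617 K

1617 K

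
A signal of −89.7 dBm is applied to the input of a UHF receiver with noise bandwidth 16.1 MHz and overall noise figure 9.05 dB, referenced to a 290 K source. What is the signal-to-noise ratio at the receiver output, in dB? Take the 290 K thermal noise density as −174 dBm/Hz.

Noise floor: N = −174 + 10 log₁₀(B) + NF
10 log₁₀(1.61×10⁷) = 72.07 dB
N = −174 + 72.07 + 9.05 = −92.88 dBm
SNR = P_sig − N = −89.7 − (−92.88) = 3.18 dB → 3.2 dB

3.2 dB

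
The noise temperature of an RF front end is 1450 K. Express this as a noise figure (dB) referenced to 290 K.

7.78 dB

F = 1 + T_e/T₀ = 1 + 1450/290 = 6
NF = 10 log₁₀(6) = 7.78 dB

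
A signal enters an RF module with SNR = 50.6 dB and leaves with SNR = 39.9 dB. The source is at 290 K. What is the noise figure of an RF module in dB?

10.7 dB

NF (dB) = SNR_in(dB) − SNR_out(dB) when the source is at T₀
NF = 50.6 − 39.9 = 10.7 dB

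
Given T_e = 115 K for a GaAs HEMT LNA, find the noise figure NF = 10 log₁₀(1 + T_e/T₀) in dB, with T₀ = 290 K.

F = 1 + T_e/T₀ = 1 + 115/290 = 1.39655
NF = 10 log₁₀(1.39655) = 1.45 dB

1.45 dB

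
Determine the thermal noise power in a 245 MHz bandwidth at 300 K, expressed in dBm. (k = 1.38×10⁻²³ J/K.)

P_n = kTB = 1.38×10⁻²³ × 300 × 2.45×10⁸ = 1.01×10⁻¹² W
In dBm: 10 log₁₀(1.01×10⁻¹² / 10⁻³) = −89.9 dBm

−89.9 dBm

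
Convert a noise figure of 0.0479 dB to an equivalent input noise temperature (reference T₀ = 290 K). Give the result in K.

3.22 K

F = 10^(0.0479/10) = 1.01109
T_e = (F − 1)·T₀ = (1.01109 − 1) × 290 = 3.22 K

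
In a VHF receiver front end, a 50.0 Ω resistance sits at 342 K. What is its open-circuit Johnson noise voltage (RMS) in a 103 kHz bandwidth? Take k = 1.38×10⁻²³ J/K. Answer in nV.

V_n = √(4kTRB)
4kTRB = 4 × 1.38×10⁻²³ × 342 × 5.00×10¹ × 1.03×10⁵ = 9.72×10⁻¹⁴ V²
V_n = √(9.72×10⁻¹⁴) = 3.12×10⁻⁷ V = 312 nV

312 nV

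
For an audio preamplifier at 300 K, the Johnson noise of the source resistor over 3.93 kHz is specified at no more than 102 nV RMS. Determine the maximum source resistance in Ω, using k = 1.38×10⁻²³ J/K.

Johnson–Nyquist: V_n = √(4kTRB) ⇒ R = V_n² / (4kTB)
4kTB = 4 × 1.38×10⁻²³ × 300 × 3.93×10³ = 6.51×10⁻¹⁷
R = (1.02×10⁻⁷)² / 6.51×10⁻¹⁷ = 1.60×10² Ω = 160 Ω

160 Ω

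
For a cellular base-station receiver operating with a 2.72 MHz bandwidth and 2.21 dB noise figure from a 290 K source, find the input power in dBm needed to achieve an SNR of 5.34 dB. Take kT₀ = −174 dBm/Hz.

Sensitivity = −174 + 10 log₁₀(B) + NF + SNR_min
= −174 + 64.35 + 2.21 + 5.34
= −102.10 dBm → −102.1 dBm

−102.1 dBm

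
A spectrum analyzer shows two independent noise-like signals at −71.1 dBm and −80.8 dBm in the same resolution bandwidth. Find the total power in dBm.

−70.7 dBm

Convert to linear, add, convert back:
P₁ = 7.76×10⁻¹¹ W, P₂ = 8.32×10⁻¹² W
P_tot = 8.59×10⁻¹¹ W → 10 log₁₀(P_tot / 10⁻³) = −70.7 dBm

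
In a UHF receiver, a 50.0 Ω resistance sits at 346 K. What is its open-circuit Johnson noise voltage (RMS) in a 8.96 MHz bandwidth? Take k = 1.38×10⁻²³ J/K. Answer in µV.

2.93 µV

V_n = √(4kTRB)
4kTRB = 4 × 1.38×10⁻²³ × 346 × 5.00×10¹ × 8.96×10⁶ = 8.56×10⁻¹² V²
V_n = √(8.56×10⁻¹²) = 2.93×10⁻⁶ V = 2.93 µV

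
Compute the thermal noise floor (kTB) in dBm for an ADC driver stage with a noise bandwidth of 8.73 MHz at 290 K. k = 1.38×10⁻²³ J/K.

P_n = kTB = 1.38×10⁻²³ × 290 × 8.73×10⁶ = 3.49×10⁻¹⁴ W
In dBm: 10 log₁₀(3.49×10⁻¹⁴ / 10⁻³) = −104.6 dBm

−104.6 dBm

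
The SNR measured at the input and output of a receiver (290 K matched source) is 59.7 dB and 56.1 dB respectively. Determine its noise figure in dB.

NF (dB) = SNR_in(dB) − SNR_out(dB) when the source is at T₀
NF = 59.7 − 56.1 = 3.6 dB

3.6 dB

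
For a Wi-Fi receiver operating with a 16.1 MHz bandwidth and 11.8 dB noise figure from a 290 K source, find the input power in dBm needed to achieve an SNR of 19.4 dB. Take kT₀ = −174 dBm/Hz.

Sensitivity = −174 + 10 log₁₀(B) + NF + SNR_min
= −174 + 72.07 + 11.8 + 19.4
= −70.73 dBm → −70.7 dBm

−70.7 dBm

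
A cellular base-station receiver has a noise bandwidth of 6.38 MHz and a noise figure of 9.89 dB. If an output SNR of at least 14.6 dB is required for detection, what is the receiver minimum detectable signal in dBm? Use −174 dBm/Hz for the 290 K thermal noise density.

−81.5 dBm

Sensitivity = −174 + 10 log₁₀(B) + NF + SNR_min
= −174 + 68.05 + 9.89 + 14.6
= −81.46 dBm → −81.5 dBm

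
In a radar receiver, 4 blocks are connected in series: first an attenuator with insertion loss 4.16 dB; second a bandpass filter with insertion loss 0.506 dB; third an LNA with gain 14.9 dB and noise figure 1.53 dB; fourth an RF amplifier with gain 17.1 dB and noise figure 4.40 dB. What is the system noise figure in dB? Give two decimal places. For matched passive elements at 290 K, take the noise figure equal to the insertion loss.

Convert to linear (a loss of L dB is a gain of −L dB): F_i = 10^(NF_i/10), G_i = 10^(G_i,dB/10)
  Stage 1: F_1 = 10^(4.16/10) = 2.606, G_1 = 10^(−4.16/10) = 0.3837
  Stage 2: F_2 = 10^(0.506/10) = 1.124, G_2 = 10^(−0.506/10) = 0.8900
  Stage 3: F_3 = 10^(1.53/10) = 1.422, G_3 = 10^(14.9/10) = 30.90
  Stage 4: F_4 = 10^(4.40/10) = 2.754, G_4 = 10^(17.1/10) = 51.29
Friis cascade:
  F = 2.606 + (1.124 − 1)/0.3837 + (1.422 − 1)/0.3415 + (2.754 − 1)/10.55 = 4.331
NF = 10 log₁₀(4.331) = 6.37 dB

6.37 dB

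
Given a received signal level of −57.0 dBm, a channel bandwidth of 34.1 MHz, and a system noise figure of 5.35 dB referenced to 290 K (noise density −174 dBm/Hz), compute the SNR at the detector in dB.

Noise floor: N = −174 + 10 log₁₀(B) + NF
10 log₁₀(3.41×10⁷) = 75.33 dB
N = −174 + 75.33 + 5.35 = −93.32 dBm
SNR = P_sig − N = −57.0 − (−93.32) = 36.32 dB → 36.3 dB

36.3 dB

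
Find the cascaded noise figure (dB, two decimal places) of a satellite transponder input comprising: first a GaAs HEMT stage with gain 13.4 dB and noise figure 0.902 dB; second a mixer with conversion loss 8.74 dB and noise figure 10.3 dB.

Convert to linear (a loss of L dB is a gain of −L dB): F_i = 10^(NF_i/10), G_i = 10^(G_i,dB/10)
  Stage 1: F_1 = 10^(0.902/10) = 1.231, G_1 = 10^(13.4/10) = 21.88
  Stage 2: F_2 = 10^(10.3/10) = 10.72, G_2 = 10^(−8.74/10) = 0.1337
Friis cascade:
  F = 1.231 + (10.72 − 1)/21.88 = 1.675
NF = 10 log₁₀(1.675) = 2.24 dB

2.24 dB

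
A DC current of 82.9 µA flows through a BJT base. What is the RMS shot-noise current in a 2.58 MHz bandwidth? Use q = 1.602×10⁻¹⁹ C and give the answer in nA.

I_n = √(2qI·B)
2qI·B = 2 × 1.602×10⁻¹⁹ × 8.29×10⁻⁵ × 2.58×10⁶ = 6.85×10⁻¹⁷ A²
I_n = √(6.85×10⁻¹⁷) = 8.28×10⁻⁹ A = 8.28 nA

8.28 nA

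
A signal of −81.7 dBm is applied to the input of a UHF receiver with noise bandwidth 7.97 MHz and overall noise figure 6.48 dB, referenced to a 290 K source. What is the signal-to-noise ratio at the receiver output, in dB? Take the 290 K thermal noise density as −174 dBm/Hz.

16.8 dB

Noise floor: N = −174 + 10 log₁₀(B) + NF
10 log₁₀(7.97×10⁶) = 69.01 dB
N = −174 + 69.01 + 6.48 = −98.51 dBm
SNR = P_sig − N = −81.7 − (−98.51) = 16.81 dB → 16.8 dB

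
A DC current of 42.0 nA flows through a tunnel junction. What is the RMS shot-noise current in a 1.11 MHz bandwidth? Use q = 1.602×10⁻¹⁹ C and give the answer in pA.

122 pA

I_n = √(2qI·B)
2qI·B = 2 × 1.602×10⁻¹⁹ × 4.20×10⁻⁸ × 1.11×10⁶ = 1.49×10⁻²⁰ A²
I_n = √(1.49×10⁻²⁰) = 1.22×10⁻¹⁰ A = 122 pA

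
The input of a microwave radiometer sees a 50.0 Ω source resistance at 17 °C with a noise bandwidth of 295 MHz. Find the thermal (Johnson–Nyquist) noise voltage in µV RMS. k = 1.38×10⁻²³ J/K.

T = 17 °C + 273.15 = 290.15 K
V_n = √(4kTRB)
4kTRB = 4 × 1.38×10⁻²³ × 290.15 × 5.00×10¹ × 2.95×10⁸ = 2.36×10⁻¹⁰ V²
V_n = √(2.36×10⁻¹⁰) = 1.54×10⁻⁵ V = 15.4 µV

15.4 µV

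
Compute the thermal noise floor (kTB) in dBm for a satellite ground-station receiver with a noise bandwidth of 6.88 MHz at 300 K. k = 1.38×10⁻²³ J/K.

P_n = kTB = 1.38×10⁻²³ × 300 × 6.88×10⁶ = 2.85×10⁻¹⁴ W
In dBm: 10 log₁₀(2.85×10⁻¹⁴ / 10⁻³) = −105.5 dBm

−105.5 dBm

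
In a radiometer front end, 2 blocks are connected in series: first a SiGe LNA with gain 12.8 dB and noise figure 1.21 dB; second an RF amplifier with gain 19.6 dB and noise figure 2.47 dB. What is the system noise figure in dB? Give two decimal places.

1.34 dB

Convert to linear (a loss of L dB is a gain of −L dB): F_i = 10^(NF_i/10), G_i = 10^(G_i,dB/10)
  Stage 1: F_1 = 10^(1.21/10) = 1.321, G_1 = 10^(12.8/10) = 19.05
  Stage 2: F_2 = 10^(2.47/10) = 1.766, G_2 = 10^(19.6/10) = 91.20
Friis cascade:
  F = 1.321 + (1.766 − 1)/19.05 = 1.361
NF = 10 log₁₀(1.361) = 1.34 dB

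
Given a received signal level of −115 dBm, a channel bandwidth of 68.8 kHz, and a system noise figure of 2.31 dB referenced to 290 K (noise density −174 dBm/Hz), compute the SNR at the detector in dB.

8.3 dB

Noise floor: N = −174 + 10 log₁₀(B) + NF
10 log₁₀(6.88×10⁴) = 48.38 dB
N = −174 + 48.38 + 2.31 = −123.31 dBm
SNR = P_sig − N = −115 − (−123.31) = 8.31 dB → 8.3 dB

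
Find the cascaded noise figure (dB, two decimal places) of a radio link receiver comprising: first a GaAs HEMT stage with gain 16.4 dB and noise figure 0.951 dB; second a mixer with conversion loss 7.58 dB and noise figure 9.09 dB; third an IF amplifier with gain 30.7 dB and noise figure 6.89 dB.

2.83 dB

Convert to linear (a loss of L dB is a gain of −L dB): F_i = 10^(NF_i/10), G_i = 10^(G_i,dB/10)
  Stage 1: F_1 = 10^(0.951/10) = 1.245, G_1 = 10^(16.4/10) = 43.65
  Stage 2: F_2 = 10^(9.09/10) = 8.110, G_2 = 10^(−7.58/10) = 0.1746
  Stage 3: F_3 = 10^(6.89/10) = 4.887, G_3 = 10^(30.7/10) = 1175
Friis cascade:
  F = 1.245 + (8.110 − 1)/43.65 + (4.887 − 1)/7.621 = 1.918
NF = 10 log₁₀(1.918) = 2.83 dB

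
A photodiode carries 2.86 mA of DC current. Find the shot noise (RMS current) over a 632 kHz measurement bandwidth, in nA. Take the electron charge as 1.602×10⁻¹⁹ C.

24.1 nA

I_n = √(2qI·B)
2qI·B = 2 × 1.602×10⁻¹⁹ × 2.86×10⁻³ × 6.32×10⁵ = 5.79×10⁻¹⁶ A²
I_n = √(5.79×10⁻¹⁶) = 2.41×10⁻⁸ A = 24.1 nA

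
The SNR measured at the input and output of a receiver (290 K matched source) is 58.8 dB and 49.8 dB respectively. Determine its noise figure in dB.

NF (dB) = SNR_in(dB) − SNR_out(dB) when the source is at T₀
NF = 58.8 − 49.8 = 9.0 dB

9.0 dB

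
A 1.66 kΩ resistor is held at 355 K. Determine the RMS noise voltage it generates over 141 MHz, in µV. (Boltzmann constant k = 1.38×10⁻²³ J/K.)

67.7 µV

V_n = √(4kTRB)
4kTRB = 4 × 1.38×10⁻²³ × 355 × 1.66×10³ × 1.41×10⁸ = 4.59×10⁻⁹ V²
V_n = √(4.59×10⁻⁹) = 6.77×10⁻⁵ V = 67.7 µV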